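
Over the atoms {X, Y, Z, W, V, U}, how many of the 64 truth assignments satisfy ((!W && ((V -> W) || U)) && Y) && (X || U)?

Initial set: {(((!W && ((V -> W) || U)) && Y) && (X || U))}.
(((!W && ((V -> W) || U)) && Y) && (X || U)): α-rule — add ((!W && ((V -> W) || U)) && Y), (X || U).
((!W && ((V -> W) || U)) && Y): α-rule — add (!W && ((V -> W) || U)), Y.
(!W && ((V -> W) || U)): α-rule — add !W, ((V -> W) || U).
(X || U): β-rule — branch into X  //  U.
  branch 1 (add X):
    ((V -> W) || U): β-rule — branch into (V -> W)  //  U.
      branch 1.1 (add (V -> W)):
        (V -> W): β-rule — branch into !V  //  W.
          branch 1.1.1 (add !V):
            ○ open, literals {V=0, W=0, X=1, Y=1}.
          branch 1.1.2 (add W):
            × closes — contains both W and !W.
      branch 1.2 (add U):
        ○ open, literals {U=1, W=0, X=1, Y=1}.
  branch 2 (add U):
    ((V -> W) || U): β-rule — branch into (V -> W)  //  U.
      branch 2.1 (add (V -> W)):
        (V -> W): β-rule — branch into !V  //  W.
          branch 2.1.1 (add !V):
            ○ open, literals {U=1, V=0, W=0, Y=1}.
          branch 2.1.2 (add W):
            × closes — contains both W and !W.
      branch 2.2 (add U):
        ○ open, literals {U=1, W=0, Y=1}.
2 branches closed, 4 open.
Each open branch fixes some atoms; the unmentioned ones are free. Counting distinct full assignments: branch {V=0, W=0, X=1, Y=1} (Z, U) contributes 4 new; branch {U=1, W=0, X=1, Y=1} (Z, V) contributes 2 new; branch {U=1, V=0, W=0, Y=1} (X, Z) contributes 2 new; branch {U=1, W=0, Y=1} (X, Z, V) contributes 2 new. Total: 10.

10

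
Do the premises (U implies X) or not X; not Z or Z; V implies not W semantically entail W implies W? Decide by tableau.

Initial set: {((U implies X) or not X); (not Z or Z); (V implies not W); not (W implies W)}.
not (W implies W): α-rule — add W, not W.
× closes — contains both W and not W.
All 1 branch closes.
Every branch closed, so the premises entail the conclusion.

Yes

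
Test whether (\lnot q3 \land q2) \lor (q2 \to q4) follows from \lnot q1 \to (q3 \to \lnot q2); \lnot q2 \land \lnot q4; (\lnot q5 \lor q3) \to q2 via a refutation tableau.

Yes

Initial set: {(\lnot q1 \to (q3 \to \lnot q2)); (\lnot q2 \land \lnot q4); ((\lnot q5 \lor q3) \to q2); \lnot ((\lnot q3 \land q2) \lor (q2 \to q4))}.
(\lnot q2 \land \lnot q4): α-rule — add \lnot q2, \lnot q4.
\lnot ((\lnot q3 \land q2) \lor (q2 \to q4)): α-rule — add \lnot (\lnot q3 \land q2), \lnot (q2 \to q4).
\lnot (q2 \to q4): α-rule — add q2, \lnot q4.
× closes — contains both q2 and \lnot q2.
All 1 branch closes.
Every branch closed, so the premises entail the conclusion.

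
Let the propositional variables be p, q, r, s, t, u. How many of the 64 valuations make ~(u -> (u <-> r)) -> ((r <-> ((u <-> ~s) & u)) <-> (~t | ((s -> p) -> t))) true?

56

Initial set: {(~(u -> (u <-> r)) -> ((r <-> ((u <-> ~s) & u)) <-> (~t | ((s -> p) -> t))))}.
(~(u -> (u <-> r)) -> ((r <-> ((u <-> ~s) & u)) <-> (~t | ((s -> p) -> t)))): β-rule — branch into ~~(u -> (u <-> r))  //  ((r <-> ((u <-> ~s) & u)) <-> (~t | ((s -> p) -> t))).
  branch 1 (add ~~(u -> (u <-> r))):
    ~~(u -> (u <-> r)): β-rule — branch into ~u  //  (u <-> r).
      branch 1.1 (add ~u):
        ○ open, literals {u=F}.
      branch 1.2 (add (u <-> r)):
        (u <-> r): β-rule — branch into u, r  //  ~u, ~r.
          branch 1.2.1 (add u, r):
            ○ open, literals {r=T, u=T}.
          branch 1.2.2 (add ~u, ~r):
            ○ open, literals {r=F, u=F}.
  branch 2 (add ((r <-> ((u <-> ~s) & u)) <-> (~t | ((s -> p) -> t)))):
    ((r <-> ((u <-> ~s) & u)) <-> (~t | ((s -> p) -> t))): β-rule — branch into (r <-> ((u <-> ~s) & u)), (~t | ((s -> p) -> t))  //  ~(r <-> ((u <-> ~s) & u)), ~(~t | ((s -> p) -> t)).
      branch 2.1 (add (r <-> ((u <-> ~s) & u)), (~t | ((s -> p) -> t))):
        (r <-> ((u <-> ~s) & u)): β-rule — branch into r, ((u <-> ~s) & u)  //  ~r, ~((u <-> ~s) & u).
          branch 2.1.1 (add r, ((u <-> ~s) & u)):
            ((u <-> ~s) & u): α-rule — add (u <-> ~s), u.
            (~t | ((s -> p) -> t)): β-rule — branch into ~t  //  ((s -> p) -> t).
              branch 2.1.1.1 (add ~t):
                (u <-> ~s): β-rule — branch into u, ~s  //  ~u, ~~s.
                  branch 2.1.1.1.1 (add u, ~s):
                    ○ open, literals {r=T, s=F, t=F, u=T}.
                  branch 2.1.1.1.2 (add ~u, ~~s):
                    × closes — contains both u and ~u.
              branch 2.1.1.2 (add ((s -> p) -> t)):
                (u <-> ~s): β-rule — branch into u, ~s  //  ~u, ~~s.
                  branch 2.1.1.2.1 (add u, ~s):
                    ((s -> p) -> t): β-rule — branch into ~(s -> p)  //  t.
                      branch 2.1.1.2.1.1 (add ~(s -> p)):
                        ~(s -> p): α-rule — add s, ~p.
                        × closes — contains both s and ~s.
                      branch 2.1.1.2.1.2 (add t):
                        ○ open, literals {r=T, s=F, t=T, u=T}.
                  branch 2.1.1.2.2 (add ~u, ~~s):
                    × closes — contains both u and ~u.
          branch 2.1.2 (add ~r, ~((u <-> ~s) & u)):
            (~t | ((s -> p) -> t)): β-rule — branch into ~t  //  ((s -> p) -> t).
              branch 2.1.2.1 (add ~t):
                ~((u <-> ~s) & u): β-rule — branch into ~(u <-> ~s)  //  ~u.
                  branch 2.1.2.1.1 (add ~(u <-> ~s)):
                    ~(u <-> ~s): β-rule — branch into u, ~~s  //  ~u, ~s.
                      branch 2.1.2.1.1.1 (add u, ~~s):
                        ○ open, literals {r=F, s=T, t=F, u=T}.
                      branch 2.1.2.1.1.2 (add ~u, ~s):
                        ○ open, literals {r=F, s=F, t=F, u=F}.
                  branch 2.1.2.1.2 (add ~u):
                    ○ open, literals {r=F, t=F, u=F}.
              branch 2.1.2.2 (add ((s -> p) -> t)):
                ~((u <-> ~s) & u): β-rule — branch into ~(u <-> ~s)  //  ~u.
                  branch 2.1.2.2.1 (add ~(u <-> ~s)):
                    ((s -> p) -> t): β-rule — branch into ~(s -> p)  //  t.
                      branch 2.1.2.2.1.1 (add ~(s -> p)):
                        ~(s -> p): α-rule — add s, ~p.
                        ~(u <-> ~s): β-rule — branch into u, ~~s  //  ~u, ~s.
                          branch 2.1.2.2.1.1.1 (add u, ~~s):
                            ○ open, literals {p=F, r=F, s=T, u=T}.
                          branch 2.1.2.2.1.1.2 (add ~u, ~s):
                            × closes — contains both s and ~s.
                      branch 2.1.2.2.1.2 (add t):
                        ~(u <-> ~s): β-rule — branch into u, ~~s  //  ~u, ~s.
                          branch 2.1.2.2.1.2.1 (add u, ~~s):
                            ○ open, literals {r=F, s=T, t=T, u=T}.
                          branch 2.1.2.2.1.2.2 (add ~u, ~s):
                            ○ open, literals {r=F, s=F, t=T, u=F}.
                  branch 2.1.2.2.2 (add ~u):
                    ((s -> p) -> t): β-rule — branch into ~(s -> p)  //  t.
                      branch 2.1.2.2.2.1 (add ~(s -> p)):
                        ~(s -> p): α-rule — add s, ~p.
                        ○ open, literals {p=F, r=F, s=T, u=F}.
                      branch 2.1.2.2.2.2 (add t):
                        ○ open, literals {r=F, t=T, u=F}.
      branch 2.2 (add ~(r <-> ((u <-> ~s) & u)), ~(~t | ((s -> p) -> t))):
        ~(~t | ((s -> p) -> t)): α-rule — add ~~t, ~((s -> p) -> t).
        ~((s -> p) -> t): α-rule — add (s -> p), ~t.
        × closes — contains both t and ~t.
5 branches closed, 13 open.
Each open branch fixes some atoms; the unmentioned ones are free. Counting distinct full assignments: branch {u=F} (p, q, r, s, t) contributes 32 new; branch {r=T, u=T} (p, q, s, t) contributes 16 new; branch {r=F, u=F} (p, q, s, t) contributes 0 new; branch {r=T, s=F, t=F, u=T} (p, q) contributes 0 new; branch {r=T, s=F, t=T, u=T} (p, q) contributes 0 new; branch {r=F, s=T, t=F, u=T} (p, q) contributes 4 new; branch {r=F, s=F, t=F, u=F} (p, q) contributes 0 new; branch {r=F, t=F, u=F} (p, q, s) contributes 0 new; branch {p=F, r=F, s=T, u=T} (q, t) contributes 2 new; branch {r=F, s=T, t=T, u=T} (p, q) contributes 2 new; branch {r=F, s=F, t=T, u=F} (p, q) contributes 0 new; branch {p=F, r=F, s=T, u=F} (q, t) contributes 0 new; branch {r=F, t=T, u=F} (p, q, s) contributes 0 new. Total: 56.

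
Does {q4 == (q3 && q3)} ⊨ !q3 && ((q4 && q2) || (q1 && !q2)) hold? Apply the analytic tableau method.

Initial set: {(q4 == (q3 && q3)); !(!q3 && ((q4 && q2) || (q1 && !q2)))}.
(q4 == (q3 && q3)): β-rule — branch into q4, (q3 && q3)  //  !q4, !(q3 && q3).
  branch 1 (add q4, (q3 && q3)):
    (q3 && q3): α-rule — add q3, q3.
    !(!q3 && ((q4 && q2) || (q1 && !q2))): β-rule — branch into !!q3  //  !((q4 && q2) || (q1 && !q2)).
      branch 1.1 (add !!q3):
        ○ open, literals {q3=T, q4=T}.
      branch 1.2 (add !((q4 && q2) || (q1 && !q2))):
        !((q4 && q2) || (q1 && !q2)): α-rule — add !(q4 && q2), !(q1 && !q2).
        !(q4 && q2): β-rule — branch into !q4  //  !q2.
          branch 1.2.1 (add !q4):
            × closes — contains both q4 and !q4.
          branch 1.2.2 (add !q2):
            !(q1 && !q2): β-rule — branch into !q1  //  !!q2.
              branch 1.2.2.1 (add !q1):
                ○ open, literals {q1=F, q2=F, q3=T, q4=T}.
              branch 1.2.2.2 (add !!q2):
                × closes — contains both q2 and !q2.
  branch 2 (add !q4, !(q3 && q3)):
    !(!q3 && ((q4 && q2) || (q1 && !q2))): β-rule — branch into !!q3  //  !((q4 && q2) || (q1 && !q2)).
      branch 2.1 (add !!q3):
        !(q3 && q3): β-rule — branch into !q3  //  !q3.
          branch 2.1.1 (add !q3):
            × closes — contains both q3 and !q3.
          branch 2.1.2 (add !q3):
            × closes — contains both q3 and !q3.
      branch 2.2 (add !((q4 && q2) || (q1 && !q2))):
        !((q4 && q2) || (q1 && !q2)): α-rule — add !(q4 && q2), !(q1 && !q2).
        !(q3 && q3): β-rule — branch into !q3  //  !q3.
          branch 2.2.1 (add !q3):
            !(q4 && q2): β-rule — branch into !q4  //  !q2.
              branch 2.2.1.1 (add !q4):
                !(q1 && !q2): β-rule — branch into !q1  //  !!q2.
                  branch 2.2.1.1.1 (add !q1):
                    ○ open, literals {q1=F, q3=F, q4=F}.
                  branch 2.2.1.1.2 (add !!q2):
                    ○ open, literals {q2=T, q3=F, q4=F}.
              branch 2.2.1.2 (add !q2):
                !(q1 && !q2): β-rule — branch into !q1  //  !!q2.
                  branch 2.2.1.2.1 (add !q1):
                    ○ open, literals {q1=F, q2=F, q3=F, q4=F}.
                  branch 2.2.1.2.2 (add !!q2):
                    × closes — contains both q2 and !q2.
          branch 2.2.2 (add !q3):
            !(q4 && q2): β-rule — branch into !q4  //  !q2.
              branch 2.2.2.1 (add !q4):
                !(q1 && !q2): β-rule — branch into !q1  //  !!q2.
                  branch 2.2.2.1.1 (add !q1):
                    ○ open, literals {q1=F, q3=F, q4=F}.
                  branch 2.2.2.1.2 (add !!q2):
                    ○ open, literals {q2=T, q3=F, q4=F}.
              branch 2.2.2.2 (add !q2):
                !(q1 && !q2): β-rule — branch into !q1  //  !!q2.
                  branch 2.2.2.2.1 (add !q1):
                    ○ open, literals {q1=F, q2=F, q3=F, q4=F}.
                  branch 2.2.2.2.2 (add !!q2):
                    × closes — contains both q2 and !q2.
6 branches closed, 8 open.
An open branch gives a countermodel: q3=T, q4=T (unmentioned atoms arbitrary); the premises hold there but the conclusion fails.

No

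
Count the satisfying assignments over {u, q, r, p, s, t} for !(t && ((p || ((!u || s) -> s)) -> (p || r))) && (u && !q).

10

Initial set: {(!(t && ((p || ((!u || s) -> s)) -> (p || r))) && (u && !q))}.
(!(t && ((p || ((!u || s) -> s)) -> (p || r))) && (u && !q)): α-rule — add !(t && ((p || ((!u || s) -> s)) -> (p || r))), (u && !q).
(u && !q): α-rule — add u, !q.
!(t && ((p || ((!u || s) -> s)) -> (p || r))): β-rule — branch into !t  //  !((p || ((!u || s) -> s)) -> (p || r)).
  branch 1 (add !t):
    ○ open, literals {q=F, t=F, u=T}.
  branch 2 (add !((p || ((!u || s) -> s)) -> (p || r))):
    !((p || ((!u || s) -> s)) -> (p || r)): α-rule — add (p || ((!u || s) -> s)), !(p || r).
    !(p || r): α-rule — add !p, !r.
    (p || ((!u || s) -> s)): β-rule — branch into p  //  ((!u || s) -> s).
      branch 2.1 (add p):
        × closes — contains both p and !p.
      branch 2.2 (add ((!u || s) -> s)):
        ((!u || s) -> s): β-rule — branch into !(!u || s)  //  s.
          branch 2.2.1 (add !(!u || s)):
            !(!u || s): α-rule — add !!u, !s.
            ○ open, literals {p=F, q=F, r=F, s=F, u=T}.
          branch 2.2.2 (add s):
            ○ open, literals {p=F, q=F, r=F, s=T, u=T}.
1 branch closed, 3 open.
Each open branch fixes some atoms; the unmentioned ones are free. Counting distinct full assignments: branch {q=F, t=F, u=T} (r, p, s) contributes 8 new; branch {p=F, q=F, r=F, s=F, u=T} (t) contributes 1 new; branch {p=F, q=F, r=F, s=T, u=T} (t) contributes 1 new. Total: 10.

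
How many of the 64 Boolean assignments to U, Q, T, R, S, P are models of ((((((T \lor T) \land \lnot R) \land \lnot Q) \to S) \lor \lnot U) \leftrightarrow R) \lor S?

50

Initial set: {T (((((((T \lor T) \land \lnot R) \land \lnot Q) \to S) \lor \lnot U) \leftrightarrow R) \lor S)}.
T (((((((T \lor T) \land \lnot R) \land \lnot Q) \to S) \lor \lnot U) \leftrightarrow R) \lor S): β-rule — branch into T ((((((T \lor T) \land \lnot R) \land \lnot Q) \to S) \lor \lnot U) \leftrightarrow R)  //  T S.
  branch 1 (add T ((((((T \lor T) \land \lnot R) \land \lnot Q) \to S) \lor \lnot U) \leftrightarrow R)):
    T ((((((T \lor T) \land \lnot R) \land \lnot Q) \to S) \lor \lnot U) \leftrightarrow R): β-rule — branch into T (((((T \lor T) \land \lnot R) \land \lnot Q) \to S) \lor \lnot U), T R  //  F (((((T \lor T) \land \lnot R) \land \lnot Q) \to S) \lor \lnot U), F R.
      branch 1.1 (add T (((((T \lor T) \land \lnot R) \land \lnot Q) \to S) \lor \lnot U), T R):
        T (((((T \lor T) \land \lnot R) \land \lnot Q) \to S) \lor \lnot U): β-rule — branch into T ((((T \lor T) \land \lnot R) \land \lnot Q) \to S)  //  T \lnot U.
          branch 1.1.1 (add T ((((T \lor T) \land \lnot R) \land \lnot Q) \to S)):
            T ((((T \lor T) \land \lnot R) \land \lnot Q) \to S): β-rule — branch into F (((T \lor T) \land \lnot R) \land \lnot Q)  //  T S.
              branch 1.1.1.1 (add F (((T \lor T) \land \lnot R) \land \lnot Q)):
                F (((T \lor T) \land \lnot R) \land \lnot Q): β-rule — branch into F ((T \lor T) \land \lnot R)  //  F \lnot Q.
                  branch 1.1.1.1.1 (add F ((T \lor T) \land \lnot R)):
                    F ((T \lor T) \land \lnot R): β-rule — branch into F (T \lor T)  //  F \lnot R.
                      branch 1.1.1.1.1.1 (add F (T \lor T)):
                        F (T \lor T): α-rule — add F T, F T.
                        ○ open, literals {R=1, T=0}.
                      branch 1.1.1.1.1.2 (add F \lnot R):
                        ○ open, literals {R=1}.
                  branch 1.1.1.1.2 (add F \lnot Q):
                    ○ open, literals {Q=1, R=1}.
              branch 1.1.1.2 (add T S):
                ○ open, literals {R=1, S=1}.
          branch 1.1.2 (add T \lnot U):
            ○ open, literals {R=1, U=0}.
      branch 1.2 (add F (((((T \lor T) \land \lnot R) \land \lnot Q) \to S) \lor \lnot U), F R):
        F (((((T \lor T) \land \lnot R) \land \lnot Q) \to S) \lor \lnot U): α-rule — add F ((((T \lor T) \land \lnot R) \land \lnot Q) \to S), F \lnot U.
        F ((((T \lor T) \land \lnot R) \land \lnot Q) \to S): α-rule — add T (((T \lor T) \land \lnot R) \land \lnot Q), F S.
        T (((T \lor T) \land \lnot R) \land \lnot Q): α-rule — add T ((T \lor T) \land \lnot R), T \lnot Q.
        T ((T \lor T) \land \lnot R): α-rule — add T (T \lor T), T \lnot R.
        T (T \lor T): β-rule — branch into T T  //  T T.
          branch 1.2.1 (add T T):
            ○ open, literals {Q=0, R=0, S=0, T=1, U=1}.
          branch 1.2.2 (add T T):
            ○ open, literals {Q=0, R=0, S=0, T=1, U=1}.
  branch 2 (add T S):
    ○ open, literals {S=1}.
0 branches closed, 8 open.
Each open branch fixes some atoms; the unmentioned ones are free. Counting distinct full assignments: branch {R=1, T=0} (U, Q, S, P) contributes 16 new; branch {R=1} (U, Q, T, S, P) contributes 16 new; branch {Q=1, R=1} (U, T, S, P) contributes 0 new; branch {R=1, S=1} (U, Q, T, P) contributes 0 new; branch {R=1, U=0} (Q, T, S, P) contributes 0 new; branch {Q=0, R=0, S=0, T=1, U=1} (P) contributes 2 new; branch {Q=0, R=0, S=0, T=1, U=1} (P) contributes 0 new; branch {S=1} (U, Q, T, R, P) contributes 16 new. Total: 50.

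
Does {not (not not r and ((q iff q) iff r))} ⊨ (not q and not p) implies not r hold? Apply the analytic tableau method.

Yes

Initial set: {not (not not r and ((q iff q) iff r)); not ((not q and not p) implies not r)}.
not ((not q and not p) implies not r): α-rule — add (not q and not p), not not r.
(not q and not p): α-rule — add not q, not p.
not (not not r and ((q iff q) iff r)): β-rule — branch into not not not r  //  not ((q iff q) iff r).
  branch 1 (add not not not r):
    not not not r: drop double negation, giving not r.
    × closes — contains both r and not r.
  branch 2 (add not ((q iff q) iff r)):
    not ((q iff q) iff r): β-rule — branch into (q iff q), not r  //  not (q iff q), r.
      branch 2.1 (add (q iff q), not r):
        × closes — contains both r and not r.
      branch 2.2 (add not (q iff q), r):
        not (q iff q): β-rule — branch into q, not q  //  not q, q.
          branch 2.2.1 (add q, not q):
            × closes — contains both q and not q.
          branch 2.2.2 (add not q, q):
            × closes — contains both q and not q.
All 4 branches close.
Every branch closed, so the premises entail the conclusion.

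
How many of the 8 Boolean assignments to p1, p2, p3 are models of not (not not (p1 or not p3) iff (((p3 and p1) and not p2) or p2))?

3

Initial set: {not (not not (p1 or not p3) iff (((p3 and p1) and not p2) or p2))}.
not (not not (p1 or not p3) iff (((p3 and p1) and not p2) or p2)): β-rule — branch into not not (p1 or not p3), not (((p3 and p1) and not p2) or p2)  //  not not not (p1 or not p3), (((p3 and p1) and not p2) or p2).
  branch 1 (add not not (p1 or not p3), not (((p3 and p1) and not p2) or p2)):
    not not (p1 or not p3): drop double negation, giving (p1 or not p3).
    not (((p3 and p1) and not p2) or p2): α-rule — add not ((p3 and p1) and not p2), not p2.
    (p1 or not p3): β-rule — branch into p1  //  not p3.
      branch 1.1 (add p1):
        not ((p3 and p1) and not p2): β-rule — branch into not (p3 and p1)  //  not not p2.
          branch 1.1.1 (add not (p3 and p1)):
            not (p3 and p1): β-rule — branch into not p3  //  not p1.
              branch 1.1.1.1 (add not p3):
                ○ open, literals {p1=1, p2=0, p3=0}.
              branch 1.1.1.2 (add not p1):
                × closes — contains both p1 and not p1.
          branch 1.1.2 (add not not p2):
            × closes — contains both p2 and not p2.
      branch 1.2 (add not p3):
        not ((p3 and p1) and not p2): β-rule — branch into not (p3 and p1)  //  not not p2.
          branch 1.2.1 (add not (p3 and p1)):
            not (p3 and p1): β-rule — branch into not p3  //  not p1.
              branch 1.2.1.1 (add not p3):
                ○ open, literals {p2=0, p3=0}.
              branch 1.2.1.2 (add not p1):
                ○ open, literals {p1=0, p2=0, p3=0}.
          branch 1.2.2 (add not not p2):
            × closes — contains both p2 and not p2.
  branch 2 (add not not not (p1 or not p3), (((p3 and p1) and not p2) or p2)):
    not not not (p1 or not p3): drop double negation, giving not (p1 or not p3).
    not (p1 or not p3): α-rule — add not p1, not not p3.
    (((p3 and p1) and not p2) or p2): β-rule — branch into ((p3 and p1) and not p2)  //  p2.
      branch 2.1 (add ((p3 and p1) and not p2)):
        ((p3 and p1) and not p2): α-rule — add (p3 and p1), not p2.
        (p3 and p1): α-rule — add p3, p1.
        × closes — contains both p1 and not p1.
      branch 2.2 (add p2):
        ○ open, literals {p1=0, p2=1, p3=1}.
4 branches closed, 4 open.
Each open branch fixes some atoms; the unmentioned ones are free. Counting distinct full assignments: branch {p1=1, p2=0, p3=0} (none free) contributes 1 new; branch {p2=0, p3=0} (p1) contributes 1 new; branch {p1=0, p2=0, p3=0} (none free) contributes 0 new; branch {p1=0, p2=1, p3=1} (none free) contributes 1 new. Total: 3.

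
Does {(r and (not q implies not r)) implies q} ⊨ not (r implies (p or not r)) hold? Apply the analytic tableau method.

No

Initial set: {((r and (not q implies not r)) implies q); not not (r implies (p or not r))}.
((r and (not q implies not r)) implies q): β-rule — branch into not (r and (not q implies not r))  //  q.
  branch 1 (add not (r and (not q implies not r))):
    not not (r implies (p or not r)): β-rule — branch into not r  //  (p or not r).
      branch 1.1 (add not r):
        not (r and (not q implies not r)): β-rule — branch into not r  //  not (not q implies not r).
          branch 1.1.1 (add not r):
            ○ open, literals {r=false}.
          branch 1.1.2 (add not (not q implies not r)):
            not (not q implies not r): α-rule — add not q, not not r.
            × closes — contains both r and not r.
      branch 1.2 (add (p or not r)):
        not (r and (not q implies not r)): β-rule — branch into not r  //  not (not q implies not r).
          branch 1.2.1 (add not r):
            (p or not r): β-rule — branch into p  //  not r.
              branch 1.2.1.1 (add p):
                ○ open, literals {p=true, r=false}.
              branch 1.2.1.2 (add not r):
                ○ open, literals {r=false}.
          branch 1.2.2 (add not (not q implies not r)):
            not (not q implies not r): α-rule — add not q, not not r.
            (p or not r): β-rule — branch into p  //  not r.
              branch 1.2.2.1 (add p):
                ○ open, literals {p=true, q=false, r=true}.
              branch 1.2.2.2 (add not r):
                × closes — contains both r and not r.
  branch 2 (add q):
    not not (r implies (p or not r)): β-rule — branch into not r  //  (p or not r).
      branch 2.1 (add not r):
        ○ open, literals {q=true, r=false}.
      branch 2.2 (add (p or not r)):
        (p or not r): β-rule — branch into p  //  not r.
          branch 2.2.1 (add p):
            ○ open, literals {p=true, q=true}.
          branch 2.2.2 (add not r):
            ○ open, literals {q=true, r=false}.
2 branches closed, 7 open.
An open branch gives a countermodel: r=false (unmentioned atoms arbitrary); the premises hold there but the conclusion fails.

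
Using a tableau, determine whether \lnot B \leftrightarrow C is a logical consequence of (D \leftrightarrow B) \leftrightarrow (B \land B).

No

Initial set: {((D \leftrightarrow B) \leftrightarrow (B \land B)); \lnot (\lnot B \leftrightarrow C)}.
((D \leftrightarrow B) \leftrightarrow (B \land B)): β-rule — branch into (D \leftrightarrow B), (B \land B)  //  \lnot (D \leftrightarrow B), \lnot (B \land B).
  branch 1 (add (D \leftrightarrow B), (B \land B)):
    (B \land B): α-rule — add B, B.
    \lnot (\lnot B \leftrightarrow C): β-rule — branch into \lnot B, \lnot C  //  \lnot \lnot B, C.
      branch 1.1 (add \lnot B, \lnot C):
        × closes — contains both B and \lnot B.
      branch 1.2 (add \lnot \lnot B, C):
        (D \leftrightarrow B): β-rule — branch into D, B  //  \lnot D, \lnot B.
          branch 1.2.1 (add D, B):
            ○ open, literals {B=true, C=true, D=true}.
          branch 1.2.2 (add \lnot D, \lnot B):
            × closes — contains both B and \lnot B.
  branch 2 (add \lnot (D \leftrightarrow B), \lnot (B \land B)):
    \lnot (\lnot B \leftrightarrow C): β-rule — branch into \lnot B, \lnot C  //  \lnot \lnot B, C.
      branch 2.1 (add \lnot B, \lnot C):
        \lnot (D \leftrightarrow B): β-rule — branch into D, \lnot B  //  \lnot D, B.
          branch 2.1.1 (add D, \lnot B):
            \lnot (B \land B): β-rule — branch into \lnot B  //  \lnot B.
              branch 2.1.1.1 (add \lnot B):
                ○ open, literals {B=false, C=false, D=true}.
              branch 2.1.1.2 (add \lnot B):
                ○ open, literals {B=false, C=false, D=true}.
          branch 2.1.2 (add \lnot D, B):
            × closes — contains both B and \lnot B.
      branch 2.2 (add \lnot \lnot B, C):
        \lnot (D \leftrightarrow B): β-rule — branch into D, \lnot B  //  \lnot D, B.
          branch 2.2.1 (add D, \lnot B):
            × closes — contains both B and \lnot B.
          branch 2.2.2 (add \lnot D, B):
            \lnot (B \land B): β-rule — branch into \lnot B  //  \lnot B.
              branch 2.2.2.1 (add \lnot B):
                × closes — contains both B and \lnot B.
              branch 2.2.2.2 (add \lnot B):
                × closes — contains both B and \lnot B.
6 branches closed, 3 open.
An open branch gives a countermodel: B=true, C=true, D=true (unmentioned atoms arbitrary); the premises hold there but the conclusion fails.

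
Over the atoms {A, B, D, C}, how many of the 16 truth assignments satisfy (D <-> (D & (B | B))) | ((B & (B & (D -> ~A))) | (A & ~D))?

Initial set: {T ((D <-> (D & (B | B))) | ((B & (B & (D -> ~A))) | (A & ~D)))}.
T ((D <-> (D & (B | B))) | ((B & (B & (D -> ~A))) | (A & ~D))): β-rule — branch into T (D <-> (D & (B | B)))  //  T ((B & (B & (D -> ~A))) | (A & ~D)).
  branch 1 (add T (D <-> (D & (B | B)))):
    T (D <-> (D & (B | B))): β-rule — branch into T D, T (D & (B | B))  //  F D, F (D & (B | B)).
      branch 1.1 (add T D, T (D & (B | B))):
        T (D & (B | B)): α-rule — add T D, T (B | B).
        T (B | B): β-rule — branch into T B  //  T B.
          branch 1.1.1 (add T B):
            ○ open, literals {B=1, D=1}.
          branch 1.1.2 (add T B):
            ○ open, literals {B=1, D=1}.
      branch 1.2 (add F D, F (D & (B | B))):
        F (D & (B | B)): β-rule — branch into F D  //  F (B | B).
          branch 1.2.1 (add F D):
            ○ open, literals {D=0}.
          branch 1.2.2 (add F (B | B)):
            F (B | B): α-rule — add F B, F B.
            ○ open, literals {B=0, D=0}.
  branch 2 (add T ((B & (B & (D -> ~A))) | (A & ~D))):
    T ((B & (B & (D -> ~A))) | (A & ~D)): β-rule — branch into T (B & (B & (D -> ~A)))  //  T (A & ~D).
      branch 2.1 (add T (B & (B & (D -> ~A)))):
        T (B & (B & (D -> ~A))): α-rule — add T B, T (B & (D -> ~A)).
        T (B & (D -> ~A)): α-rule — add T B, T (D -> ~A).
        T (D -> ~A): β-rule — branch into F D  //  T ~A.
          branch 2.1.1 (add F D):
            ○ open, literals {B=1, D=0}.
          branch 2.1.2 (add T ~A):
            ○ open, literals {A=0, B=1}.
      branch 2.2 (add T (A & ~D)):
        T (A & ~D): α-rule — add T A, T ~D.
        ○ open, literals {A=1, D=0}.
0 branches closed, 7 open.
Each open branch fixes some atoms; the unmentioned ones are free. Counting distinct full assignments: branch {B=1, D=1} (A, C) contributes 4 new; branch {B=1, D=1} (A, C) contributes 0 new; branch {D=0} (A, B, C) contributes 8 new; branch {B=0, D=0} (A, C) contributes 0 new; branch {B=1, D=0} (A, C) contributes 0 new; branch {A=0, B=1} (D, C) contributes 0 new; branch {A=1, D=0} (B, C) contributes 0 new. Total: 12.

12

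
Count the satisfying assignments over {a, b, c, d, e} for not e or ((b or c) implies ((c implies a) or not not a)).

28

Initial set: {T (not e or ((b or c) implies ((c implies a) or not not a)))}.
T (not e or ((b or c) implies ((c implies a) or not not a))): β-rule — branch into T not e  //  T ((b or c) implies ((c implies a) or not not a)).
  branch 1 (add T not e):
    ○ open, literals {e=false}.
  branch 2 (add T ((b or c) implies ((c implies a) or not not a))):
    T ((b or c) implies ((c implies a) or not not a)): β-rule — branch into F (b or c)  //  T ((c implies a) or not not a).
      branch 2.1 (add F (b or c)):
        F (b or c): α-rule — add F b, F c.
        ○ open, literals {b=false, c=false}.
      branch 2.2 (add T ((c implies a) or not not a)):
        T ((c implies a) or not not a): β-rule — branch into T (c implies a)  //  T not not a.
          branch 2.2.1 (add T (c implies a)):
            T (c implies a): β-rule — branch into F c  //  T a.
              branch 2.2.1.1 (add F c):
                ○ open, literals {c=false}.
              branch 2.2.1.2 (add T a):
                ○ open, literals {a=true}.
          branch 2.2.2 (add T not not a):
            T not not a: drop double negation, giving T a.
            ○ open, literals {a=true}.
0 branches closed, 5 open.
Each open branch fixes some atoms; the unmentioned ones are free. Counting distinct full assignments: branch {e=false} (a, b, c, d) contributes 16 new; branch {b=false, c=false} (a, d, e) contributes 4 new; branch {c=false} (a, b, d, e) contributes 4 new; branch {a=true} (b, c, d, e) contributes 4 new; branch {a=true} (b, c, d, e) contributes 0 new. Total: 28.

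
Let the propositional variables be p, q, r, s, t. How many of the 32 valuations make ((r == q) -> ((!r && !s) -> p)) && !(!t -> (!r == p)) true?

7

Initial set: {(((r == q) -> ((!r && !s) -> p)) && !(!t -> (!r == p)))}.
(((r == q) -> ((!r && !s) -> p)) && !(!t -> (!r == p))): α-rule — add ((r == q) -> ((!r && !s) -> p)), !(!t -> (!r == p)).
!(!t -> (!r == p)): α-rule — add !t, !(!r == p).
((r == q) -> ((!r && !s) -> p)): β-rule — branch into !(r == q)  //  ((!r && !s) -> p).
  branch 1 (add !(r == q)):
    !(!r == p): β-rule — branch into !r, !p  //  !!r, p.
      branch 1.1 (add !r, !p):
        !(r == q): β-rule — branch into r, !q  //  !r, q.
          branch 1.1.1 (add r, !q):
            × closes — contains both r and !r.
          branch 1.1.2 (add !r, q):
            ○ open, literals {p=false, q=true, r=false, t=false}.
      branch 1.2 (add !!r, p):
        !(r == q): β-rule — branch into r, !q  //  !r, q.
          branch 1.2.1 (add r, !q):
            ○ open, literals {p=true, q=false, r=true, t=false}.
          branch 1.2.2 (add !r, q):
            × closes — contains both r and !r.
  branch 2 (add ((!r && !s) -> p)):
    !(!r == p): β-rule — branch into !r, !p  //  !!r, p.
      branch 2.1 (add !r, !p):
        ((!r && !s) -> p): β-rule — branch into !(!r && !s)  //  p.
          branch 2.1.1 (add !(!r && !s)):
            !(!r && !s): β-rule — branch into !!r  //  !!s.
              branch 2.1.1.1 (add !!r):
                × closes — contains both r and !r.
              branch 2.1.1.2 (add !!s):
                ○ open, literals {p=false, r=false, s=true, t=false}.
          branch 2.1.2 (add p):
            × closes — contains both p and !p.
      branch 2.2 (add !!r, p):
        ((!r && !s) -> p): β-rule — branch into !(!r && !s)  //  p.
          branch 2.2.1 (add !(!r && !s)):
            !(!r && !s): β-rule — branch into !!r  //  !!s.
              branch 2.2.1.1 (add !!r):
                ○ open, literals {p=true, r=true, t=false}.
              branch 2.2.1.2 (add !!s):
                ○ open, literals {p=true, r=true, s=true, t=false}.
          branch 2.2.2 (add p):
            ○ open, literals {p=true, r=true, t=false}.
4 branches closed, 6 open.
Each open branch fixes some atoms; the unmentioned ones are free. Counting distinct full assignments: branch {p=false, q=true, r=false, t=false} (s) contributes 2 new; branch {p=true, q=false, r=true, t=false} (s) contributes 2 new; branch {p=false, r=false, s=true, t=false} (q) contributes 1 new; branch {p=true, r=true, t=false} (q, s) contributes 2 new; branch {p=true, r=true, s=true, t=false} (q) contributes 0 new; branch {p=true, r=true, t=false} (q, s) contributes 0 new. Total: 7.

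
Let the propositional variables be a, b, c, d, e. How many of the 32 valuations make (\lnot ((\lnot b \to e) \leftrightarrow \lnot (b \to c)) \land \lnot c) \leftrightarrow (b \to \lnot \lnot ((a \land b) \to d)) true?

8

Initial set: {((\lnot ((\lnot b \to e) \leftrightarrow \lnot (b \to c)) \land \lnot c) \leftrightarrow (b \to \lnot \lnot ((a \land b) \to d)))}.
((\lnot ((\lnot b \to e) \leftrightarrow \lnot (b \to c)) \land \lnot c) \leftrightarrow (b \to \lnot \lnot ((a \land b) \to d))): β-rule — branch into (\lnot ((\lnot b \to e) \leftrightarrow \lnot (b \to c)) \land \lnot c), (b \to \lnot \lnot ((a \land b) \to d))  //  \lnot (\lnot ((\lnot b \to e) \leftrightarrow \lnot (b \to c)) \land \lnot c), \lnot (b \to \lnot \lnot ((a \land b) \to d)).
  branch 1 (add (\lnot ((\lnot b \to e) \leftrightarrow \lnot (b \to c)) \land \lnot c), (b \to \lnot \lnot ((a \land b) \to d))):
    (\lnot ((\lnot b \to e) \leftrightarrow \lnot (b \to c)) \land \lnot c): α-rule — add \lnot ((\lnot b \to e) \leftrightarrow \lnot (b \to c)), \lnot c.
    (b \to \lnot \lnot ((a \land b) \to d)): β-rule — branch into \lnot b  //  \lnot \lnot ((a \land b) \to d).
      branch 1.1 (add \lnot b):
        \lnot ((\lnot b \to e) \leftrightarrow \lnot (b \to c)): β-rule — branch into (\lnot b \to e), \lnot \lnot (b \to c)  //  \lnot (\lnot b \to e), \lnot (b \to c).
          branch 1.1.1 (add (\lnot b \to e), \lnot \lnot (b \to c)):
            (\lnot b \to e): β-rule — branch into \lnot \lnot b  //  e.
              branch 1.1.1.1 (add \lnot \lnot b):
                × closes — contains both b and \lnot b.
              branch 1.1.1.2 (add e):
                \lnot \lnot (b \to c): β-rule — branch into \lnot b  //  c.
                  branch 1.1.1.2.1 (add \lnot b):
                    ○ open, literals {b=F, c=F, e=T}.
                  branch 1.1.1.2.2 (add c):
                    × closes — contains both c and \lnot c.
          branch 1.1.2 (add \lnot (\lnot b \to e), \lnot (b \to c)):
            \lnot (\lnot b \to e): α-rule — add \lnot b, \lnot e.
            \lnot (b \to c): α-rule — add b, \lnot c.
            × closes — contains both b and \lnot b.
      branch 1.2 (add \lnot \lnot ((a \land b) \to d)):
        \lnot \lnot ((a \land b) \to d): drop double negation, giving ((a \land b) \to d).
        \lnot ((\lnot b \to e) \leftrightarrow \lnot (b \to c)): β-rule — branch into (\lnot b \to e), \lnot \lnot (b \to c)  //  \lnot (\lnot b \to e), \lnot (b \to c).
          branch 1.2.1 (add (\lnot b \to e), \lnot \lnot (b \to c)):
            ((a \land b) \to d): β-rule — branch into \lnot (a \land b)  //  d.
              branch 1.2.1.1 (add \lnot (a \land b)):
                (\lnot b \to e): β-rule — branch into \lnot \lnot b  //  e.
                  branch 1.2.1.1.1 (add \lnot \lnot b):
                    \lnot \lnot (b \to c): β-rule — branch into \lnot b  //  c.
                      branch 1.2.1.1.1.1 (add \lnot b):
                        × closes — contains both b and \lnot b.
                      branch 1.2.1.1.1.2 (add c):
                        × closes — contains both c and \lnot c.
                  branch 1.2.1.1.2 (add e):
                    \lnot \lnot (b \to c): β-rule — branch into \lnot b  //  c.
                      branch 1.2.1.1.2.1 (add \lnot b):
                        \lnot (a \land b): β-rule — branch into \lnot a  //  \lnot b.
                          branch 1.2.1.1.2.1.1 (add \lnot a):
                            ○ open, literals {a=F, b=F, c=F, e=T}.
                          branch 1.2.1.1.2.1.2 (add \lnot b):
                            ○ open, literals {b=F, c=F, e=T}.
                      branch 1.2.1.1.2.2 (add c):
                        × closes — contains both c and \lnot c.
              branch 1.2.1.2 (add d):
                (\lnot b \to e): β-rule — branch into \lnot \lnot b  //  e.
                  branch 1.2.1.2.1 (add \lnot \lnot b):
                    \lnot \lnot (b \to c): β-rule — branch into \lnot b  //  c.
                      branch 1.2.1.2.1.1 (add \lnot b):
                        × closes — contains both b and \lnot b.
                      branch 1.2.1.2.1.2 (add c):
                        × closes — contains both c and \lnot c.
                  branch 1.2.1.2.2 (add e):
                    \lnot \lnot (b \to c): β-rule — branch into \lnot b  //  c.
                      branch 1.2.1.2.2.1 (add \lnot b):
                        ○ open, literals {b=F, c=F, d=T, e=T}.
                      branch 1.2.1.2.2.2 (add c):
                        × closes — contains both c and \lnot c.
          branch 1.2.2 (add \lnot (\lnot b \to e), \lnot (b \to c)):
            \lnot (\lnot b \to e): α-rule — add \lnot b, \lnot e.
            \lnot (b \to c): α-rule — add b, \lnot c.
            × closes — contains both b and \lnot b.
  branch 2 (add \lnot (\lnot ((\lnot b \to e) \leftrightarrow \lnot (b \to c)) \land \lnot c), \lnot (b \to \lnot \lnot ((a \land b) \to d))):
    \lnot (b \to \lnot \lnot ((a \land b) \to d)): α-rule — add b, \lnot \lnot \lnot ((a \land b) \to d).
    \lnot \lnot \lnot ((a \land b) \to d): drop double negation, giving \lnot ((a \land b) \to d).
    \lnot ((a \land b) \to d): α-rule — add (a \land b), \lnot d.
    (a \land b): α-rule — add a, b.
    \lnot (\lnot ((\lnot b \to e) \leftrightarrow \lnot (b \to c)) \land \lnot c): β-rule — branch into \lnot \lnot ((\lnot b \to e) \leftrightarrow \lnot (b \to c))  //  \lnot \lnot c.
      branch 2.1 (add \lnot \lnot ((\lnot b \to e) \leftrightarrow \lnot (b \to c))):
        \lnot \lnot ((\lnot b \to e) \leftrightarrow \lnot (b \to c)): β-rule — branch into (\lnot b \to e), \lnot (b \to c)  //  \lnot (\lnot b \to e), \lnot \lnot (b \to c).
          branch 2.1.1 (add (\lnot b \to e), \lnot (b \to c)):
            \lnot (b \to c): α-rule — add b, \lnot c.
            (\lnot b \to e): β-rule — branch into \lnot \lnot b  //  e.
              branch 2.1.1.1 (add \lnot \lnot b):
                ○ open, literals {a=T, b=T, c=F, d=F}.
              branch 2.1.1.2 (add e):
                ○ open, literals {a=T, b=T, c=F, d=F, e=T}.
          branch 2.1.2 (add \lnot (\lnot b \to e), \lnot \lnot (b \to c)):
            \lnot (\lnot b \to e): α-rule — add \lnot b, \lnot e.
            × closes — contains both b and \lnot b.
      branch 2.2 (add \lnot \lnot c):
        ○ open, literals {a=T, b=T, c=T, d=F}.
11 branches closed, 7 open.
Each open branch fixes some atoms; the unmentioned ones are free. Counting distinct full assignments: branch {b=F, c=F, e=T} (a, d) contributes 4 new; branch {a=F, b=F, c=F, e=T} (d) contributes 0 new; branch {b=F, c=F, e=T} (a, d) contributes 0 new; branch {b=F, c=F, d=T, e=T} (a) contributes 0 new; branch {a=T, b=T, c=F, d=F} (e) contributes 2 new; branch {a=T, b=T, c=F, d=F, e=T} (none free) contributes 0 new; branch {a=T, b=T, c=T, d=F} (e) contributes 2 new. Total: 8.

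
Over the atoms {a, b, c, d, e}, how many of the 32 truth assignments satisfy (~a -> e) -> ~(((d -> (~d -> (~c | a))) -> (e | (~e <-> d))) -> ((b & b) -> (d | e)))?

8

Initial set: {T ((~a -> e) -> ~(((d -> (~d -> (~c | a))) -> (e | (~e <-> d))) -> ((b & b) -> (d | e))))}.
T ((~a -> e) -> ~(((d -> (~d -> (~c | a))) -> (e | (~e <-> d))) -> ((b & b) -> (d | e)))): β-rule — branch into F (~a -> e)  //  T ~(((d -> (~d -> (~c | a))) -> (e | (~e <-> d))) -> ((b & b) -> (d | e))).
  branch 1 (add F (~a -> e)):
    F (~a -> e): α-rule — add T ~a, F e.
    ○ open, literals {a=F, e=F}.
  branch 2 (add T ~(((d -> (~d -> (~c | a))) -> (e | (~e <-> d))) -> ((b & b) -> (d | e)))):
    T ~(((d -> (~d -> (~c | a))) -> (e | (~e <-> d))) -> ((b & b) -> (d | e))): α-rule — add T ((d -> (~d -> (~c | a))) -> (e | (~e <-> d))), F ((b & b) -> (d | e)).
    F ((b & b) -> (d | e)): α-rule — add T (b & b), F (d | e).
    T (b & b): α-rule — add T b, T b.
    F (d | e): α-rule — add F d, F e.
    T ((d -> (~d -> (~c | a))) -> (e | (~e <-> d))): β-rule — branch into F (d -> (~d -> (~c | a)))  //  T (e | (~e <-> d)).
      branch 2.1 (add F (d -> (~d -> (~c | a)))):
        F (d -> (~d -> (~c | a))): α-rule — add T d, F (~d -> (~c | a)).
        × closes — contains both d and ~d.
      branch 2.2 (add T (e | (~e <-> d))):
        T (e | (~e <-> d)): β-rule — branch into T e  //  T (~e <-> d).
          branch 2.2.1 (add T e):
            × closes — contains both e and ~e.
          branch 2.2.2 (add T (~e <-> d)):
            T (~e <-> d): β-rule — branch into T ~e, T d  //  F ~e, F d.
              branch 2.2.2.1 (add T ~e, T d):
                × closes — contains both d and ~d.
              branch 2.2.2.2 (add F ~e, F d):
                × closes — contains both e and ~e.
4 branches closed, 1 open.
Each open branch fixes some atoms; the unmentioned ones are free. Counting distinct full assignments: branch {a=F, e=F} (b, c, d) contributes 8 new. Total: 8.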